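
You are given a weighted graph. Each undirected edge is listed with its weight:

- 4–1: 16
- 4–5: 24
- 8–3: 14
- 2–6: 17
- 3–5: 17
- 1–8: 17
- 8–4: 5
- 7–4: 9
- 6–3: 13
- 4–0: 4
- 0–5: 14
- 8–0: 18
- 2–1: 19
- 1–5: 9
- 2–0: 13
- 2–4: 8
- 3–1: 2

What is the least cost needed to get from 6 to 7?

34

Running Dijkstra from 6:
6: 0
3: 13  (via 6)
1: 15  (via 3)
2: 17  (via 6)
5: 24  (via 1)
4: 25  (via 2)
8: 27  (via 3)
0: 29  (via 4)
7: 34  (via 4)
Shortest route: 6 → 2 → 4 → 7 = 34.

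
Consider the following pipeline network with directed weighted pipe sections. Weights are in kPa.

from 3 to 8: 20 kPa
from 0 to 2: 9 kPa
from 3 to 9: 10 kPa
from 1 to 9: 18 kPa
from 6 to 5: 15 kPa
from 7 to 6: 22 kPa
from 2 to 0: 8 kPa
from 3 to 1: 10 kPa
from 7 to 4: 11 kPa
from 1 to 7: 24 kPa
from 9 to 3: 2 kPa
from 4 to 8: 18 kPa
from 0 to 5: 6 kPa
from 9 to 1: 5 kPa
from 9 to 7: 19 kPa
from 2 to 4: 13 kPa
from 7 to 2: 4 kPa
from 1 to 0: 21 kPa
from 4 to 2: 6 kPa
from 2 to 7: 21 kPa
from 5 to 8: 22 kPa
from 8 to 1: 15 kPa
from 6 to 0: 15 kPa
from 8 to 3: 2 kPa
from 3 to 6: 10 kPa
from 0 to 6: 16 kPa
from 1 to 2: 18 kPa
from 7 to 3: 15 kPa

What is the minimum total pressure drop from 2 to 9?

Enumerating some paths:
2 → 7 → 3 → 9: 21+15+10 = 46
2 → 4 → 8 → 3 → 9: 13+18+2+10 = 43
Cheapest is 2 → 4 → 8 → 3 → 9 at 43 kPa.

43 kPa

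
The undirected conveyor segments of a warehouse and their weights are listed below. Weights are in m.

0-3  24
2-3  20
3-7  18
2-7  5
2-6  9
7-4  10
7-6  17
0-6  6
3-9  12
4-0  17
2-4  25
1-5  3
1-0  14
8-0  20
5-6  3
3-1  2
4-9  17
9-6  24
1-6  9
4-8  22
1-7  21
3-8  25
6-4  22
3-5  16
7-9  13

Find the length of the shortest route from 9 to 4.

Settle nodes by increasing distance from 9:
9: 0
3: 12  (via 9)
7: 13  (via 9)
1: 14  (via 3)
4: 17  (via 9)
Shortest route: 9 → 4 = 17 m.

17 m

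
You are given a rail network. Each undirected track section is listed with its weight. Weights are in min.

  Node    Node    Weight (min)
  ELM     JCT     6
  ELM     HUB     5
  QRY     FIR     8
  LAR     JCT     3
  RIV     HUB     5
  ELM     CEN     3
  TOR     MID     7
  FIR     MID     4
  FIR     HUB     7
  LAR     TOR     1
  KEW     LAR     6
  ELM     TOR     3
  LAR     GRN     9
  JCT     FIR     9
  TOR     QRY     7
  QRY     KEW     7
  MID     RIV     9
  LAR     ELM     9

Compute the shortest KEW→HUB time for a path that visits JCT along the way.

20 min

Shortest KEW→JCT: KEW–LAR–JCT = 9
Shortest JCT→HUB: JCT–ELM–HUB = 11
Total via JCT: 9 + 11 = 20 min.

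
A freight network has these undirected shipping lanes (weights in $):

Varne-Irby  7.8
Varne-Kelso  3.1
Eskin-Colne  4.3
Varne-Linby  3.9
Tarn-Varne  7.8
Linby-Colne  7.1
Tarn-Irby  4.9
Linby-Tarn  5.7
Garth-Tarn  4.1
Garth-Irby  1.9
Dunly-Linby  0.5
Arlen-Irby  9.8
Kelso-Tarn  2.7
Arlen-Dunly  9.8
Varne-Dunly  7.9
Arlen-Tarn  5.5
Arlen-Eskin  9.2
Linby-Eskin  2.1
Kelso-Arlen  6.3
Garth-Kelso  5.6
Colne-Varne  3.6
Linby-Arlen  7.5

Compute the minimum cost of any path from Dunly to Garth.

$10.3

Candidate routes:
Dunly → Linby → Tarn → Irby → Garth: 0.5+5.7+4.9+1.9 = 13
Dunly → Linby → Varne → Kelso → Garth: 0.5+3.9+3.1+5.6 = 13.1
Dunly → Linby → Tarn → Garth: 0.5+5.7+4.1 = 10.3
The minimum is $10.3 via Dunly → Linby → Tarn → Garth.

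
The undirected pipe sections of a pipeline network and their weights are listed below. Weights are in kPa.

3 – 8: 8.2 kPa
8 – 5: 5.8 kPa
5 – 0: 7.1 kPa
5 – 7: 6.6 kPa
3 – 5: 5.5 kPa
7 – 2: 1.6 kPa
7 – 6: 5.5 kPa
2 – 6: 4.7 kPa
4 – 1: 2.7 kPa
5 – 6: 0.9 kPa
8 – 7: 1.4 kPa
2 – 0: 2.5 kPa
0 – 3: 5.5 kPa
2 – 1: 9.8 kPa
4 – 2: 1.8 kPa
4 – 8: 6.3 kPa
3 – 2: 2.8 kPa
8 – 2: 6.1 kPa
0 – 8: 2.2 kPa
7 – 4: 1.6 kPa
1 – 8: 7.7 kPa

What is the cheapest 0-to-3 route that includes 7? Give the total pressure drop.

Shortest 0→7: 0–8–7 = 3.6
Shortest 7→3: 7–2–3 = 4.4
Total via 7: 3.6 + 4.4 = 8 kPa.

8 kPa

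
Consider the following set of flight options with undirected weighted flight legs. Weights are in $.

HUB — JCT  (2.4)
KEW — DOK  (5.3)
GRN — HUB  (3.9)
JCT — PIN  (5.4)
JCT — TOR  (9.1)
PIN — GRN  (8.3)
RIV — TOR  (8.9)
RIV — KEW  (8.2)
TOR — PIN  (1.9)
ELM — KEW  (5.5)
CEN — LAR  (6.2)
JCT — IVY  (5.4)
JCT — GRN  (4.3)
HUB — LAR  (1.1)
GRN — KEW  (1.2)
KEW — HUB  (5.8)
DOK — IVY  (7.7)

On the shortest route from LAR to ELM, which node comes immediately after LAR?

HUB

Compare a few routes:
LAR - HUB - KEW - ELM: 1.1+5.8+5.5 = 12.4
LAR - HUB - GRN - KEW - ELM: 1.1+3.9+1.2+5.5 = 11.7
Cheapest is LAR - HUB - GRN - KEW - ELM at $11.7.
So from LAR the first move is to HUB.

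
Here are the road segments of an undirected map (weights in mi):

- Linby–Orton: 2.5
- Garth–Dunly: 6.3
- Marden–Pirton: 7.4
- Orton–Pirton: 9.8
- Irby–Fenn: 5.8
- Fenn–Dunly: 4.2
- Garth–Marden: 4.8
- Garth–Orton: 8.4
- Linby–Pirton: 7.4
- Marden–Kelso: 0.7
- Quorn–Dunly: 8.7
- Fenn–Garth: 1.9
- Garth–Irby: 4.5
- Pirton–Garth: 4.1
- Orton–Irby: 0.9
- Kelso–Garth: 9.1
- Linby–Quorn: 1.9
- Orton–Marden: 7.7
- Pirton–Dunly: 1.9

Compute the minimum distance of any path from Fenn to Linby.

Enumerating some paths:
Fenn - Garth - Irby - Orton - Linby: 1.9+4.5+0.9+2.5 = 9.8
Fenn - Garth - Orton - Linby: 1.9+8.4+2.5 = 12.8
Fenn - Garth - Pirton - Linby: 1.9+4.1+7.4 = 13.4
Fenn - Irby - Orton - Linby: 5.8+0.9+2.5 = 9.2
Cheapest is Fenn - Irby - Orton - Linby at 9.2 mi.

9.2 mi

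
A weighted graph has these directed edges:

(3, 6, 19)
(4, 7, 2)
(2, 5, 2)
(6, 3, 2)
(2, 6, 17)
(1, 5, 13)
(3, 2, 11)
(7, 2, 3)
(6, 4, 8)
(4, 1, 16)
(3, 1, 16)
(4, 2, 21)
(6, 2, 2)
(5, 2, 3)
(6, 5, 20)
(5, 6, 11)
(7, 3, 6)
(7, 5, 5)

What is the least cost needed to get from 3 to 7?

Running Dijkstra from 3:
3: 0
2: 11  (via 3)
5: 13  (via 2)
1: 16  (via 3)
6: 19  (via 3)
4: 27  (via 6)
7: 29  (via 4)
Shortest route: 3 → 6 → 4 → 7 = 29.

29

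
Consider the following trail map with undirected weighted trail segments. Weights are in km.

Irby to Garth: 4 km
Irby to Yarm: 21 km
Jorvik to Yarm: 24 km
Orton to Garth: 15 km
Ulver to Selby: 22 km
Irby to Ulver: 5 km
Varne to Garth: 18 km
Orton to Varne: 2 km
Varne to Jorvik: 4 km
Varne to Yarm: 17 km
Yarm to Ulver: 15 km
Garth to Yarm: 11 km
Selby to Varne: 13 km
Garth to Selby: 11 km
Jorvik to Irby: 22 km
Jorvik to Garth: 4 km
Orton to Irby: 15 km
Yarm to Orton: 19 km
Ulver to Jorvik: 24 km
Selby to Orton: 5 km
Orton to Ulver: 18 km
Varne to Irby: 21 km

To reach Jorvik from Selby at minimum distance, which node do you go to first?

Orton

Candidate routes:
Selby - Orton - Varne - Jorvik: 5+2+4 = 11
Selby - Orton - Garth - Jorvik: 5+15+4 = 24
Selby - Varne - Jorvik: 13+4 = 17
Selby - Garth - Jorvik: 11+4 = 15
Cheapest is Selby - Orton - Varne - Jorvik at 11 km.
So from Selby the first move is to Orton.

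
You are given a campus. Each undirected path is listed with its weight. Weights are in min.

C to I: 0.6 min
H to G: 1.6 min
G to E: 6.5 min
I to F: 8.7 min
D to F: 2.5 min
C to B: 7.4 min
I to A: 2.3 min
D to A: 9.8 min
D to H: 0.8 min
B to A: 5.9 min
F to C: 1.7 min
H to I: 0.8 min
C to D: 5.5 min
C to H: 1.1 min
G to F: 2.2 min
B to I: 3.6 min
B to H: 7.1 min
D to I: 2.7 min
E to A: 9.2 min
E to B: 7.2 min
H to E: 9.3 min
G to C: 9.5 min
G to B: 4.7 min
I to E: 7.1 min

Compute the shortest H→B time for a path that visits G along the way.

Best H to G: H–G costing 1.6
Shortest G→B: G–B = 4.7
Total via G: 1.6 + 4.7 = 6.3 min.

6.3 min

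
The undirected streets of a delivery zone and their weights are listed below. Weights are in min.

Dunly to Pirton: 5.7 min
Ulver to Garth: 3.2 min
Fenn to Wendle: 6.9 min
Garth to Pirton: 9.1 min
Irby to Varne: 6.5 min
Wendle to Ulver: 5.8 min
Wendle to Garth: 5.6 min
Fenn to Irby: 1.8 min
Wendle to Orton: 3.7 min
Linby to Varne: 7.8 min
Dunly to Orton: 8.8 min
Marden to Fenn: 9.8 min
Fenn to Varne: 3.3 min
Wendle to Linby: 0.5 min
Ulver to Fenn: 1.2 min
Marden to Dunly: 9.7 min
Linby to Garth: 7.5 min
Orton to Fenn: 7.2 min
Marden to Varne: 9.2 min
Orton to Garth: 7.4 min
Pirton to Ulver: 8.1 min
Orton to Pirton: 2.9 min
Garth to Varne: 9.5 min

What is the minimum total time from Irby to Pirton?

11.1 min

Running Dijkstra from Irby:
Irby: 0
Fenn: 1.8  (via Irby)
Ulver: 3  (via Fenn)
Varne: 5.1  (via Fenn)
Garth: 6.2  (via Ulver)
Wendle: 8.7  (via Fenn)
Orton: 9  (via Fenn)
Linby: 9.2  (via Wendle)
Pirton: 11.1  (via Ulver)
Shortest route: Irby → Fenn → Ulver → Pirton = 11.1 min.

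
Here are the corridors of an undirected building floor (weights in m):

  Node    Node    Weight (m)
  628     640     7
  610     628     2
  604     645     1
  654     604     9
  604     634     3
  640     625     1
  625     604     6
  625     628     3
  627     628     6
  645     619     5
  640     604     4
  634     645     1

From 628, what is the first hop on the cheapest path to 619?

625

Compare a few routes:
628–640–604–645–619: 7+4+1+5 = 17
628–625–640–604–634–645–619: 3+1+4+3+1+5 = 17
628–625–640–604–645–619: 3+1+4+1+5 = 14
628–625–604–645–619: 3+6+1+5 = 15
The minimum is 14 m via 628–625–640–604–645–619.
So from 628 the first move is to 625.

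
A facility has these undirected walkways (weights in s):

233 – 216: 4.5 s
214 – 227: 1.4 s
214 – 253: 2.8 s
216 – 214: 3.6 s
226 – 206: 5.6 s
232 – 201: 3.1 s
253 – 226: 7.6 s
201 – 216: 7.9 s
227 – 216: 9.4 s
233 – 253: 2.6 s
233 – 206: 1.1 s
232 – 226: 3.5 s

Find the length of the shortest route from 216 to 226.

Compare a few routes:
216 - 233 - 206 - 226: 4.5+1.1+5.6 = 11.2
216 - 214 - 253 - 226: 3.6+2.8+7.6 = 14
The minimum is 11.2 s via 216 - 233 - 206 - 226.

11.2 s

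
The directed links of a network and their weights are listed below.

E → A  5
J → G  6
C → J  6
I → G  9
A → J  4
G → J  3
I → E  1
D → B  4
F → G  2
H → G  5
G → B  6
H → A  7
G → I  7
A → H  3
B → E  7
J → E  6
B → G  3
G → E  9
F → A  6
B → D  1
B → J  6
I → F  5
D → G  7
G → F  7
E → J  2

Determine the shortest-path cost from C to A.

Settle nodes by increasing distance from C:
C: 0
J: 6  (via C)
E: 12  (via J)
G: 12  (via J)
A: 17  (via E)
Shortest route: C–J–E–A = 17.

17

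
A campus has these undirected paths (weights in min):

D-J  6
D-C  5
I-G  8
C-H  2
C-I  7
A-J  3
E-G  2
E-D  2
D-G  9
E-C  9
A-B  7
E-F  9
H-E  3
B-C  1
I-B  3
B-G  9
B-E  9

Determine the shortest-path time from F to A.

20 min

Compare a few routes:
F → E → H → C → B → A: 9+3+2+1+7 = 22
F → E → B → A: 9+9+7 = 25
F → E → D → C → B → A: 9+2+5+1+7 = 24
F → E → D → J → A: 9+2+6+3 = 20
The minimum is 20 min via F → E → D → J → A.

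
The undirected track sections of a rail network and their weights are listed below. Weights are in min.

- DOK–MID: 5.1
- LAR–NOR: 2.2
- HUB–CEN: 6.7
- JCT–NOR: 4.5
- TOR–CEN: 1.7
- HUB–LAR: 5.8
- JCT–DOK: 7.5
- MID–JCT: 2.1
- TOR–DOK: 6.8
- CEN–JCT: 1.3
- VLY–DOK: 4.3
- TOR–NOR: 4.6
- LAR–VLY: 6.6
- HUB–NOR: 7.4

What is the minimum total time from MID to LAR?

8.8 min

Candidate routes:
MID–JCT–CEN–HUB–LAR: 2.1+1.3+6.7+5.8 = 15.9
MID–JCT–CEN–TOR–NOR–LAR: 2.1+1.3+1.7+4.6+2.2 = 11.9
MID–DOK–VLY–LAR: 5.1+4.3+6.6 = 16
MID–JCT–NOR–LAR: 2.1+4.5+2.2 = 8.8
The minimum is 8.8 min via MID–JCT–NOR–LAR.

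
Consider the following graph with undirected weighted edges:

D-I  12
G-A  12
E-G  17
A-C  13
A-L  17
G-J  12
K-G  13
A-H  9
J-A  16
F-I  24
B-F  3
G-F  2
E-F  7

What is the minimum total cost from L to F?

31

Candidate routes:
L–A–J–G–F: 17+16+12+2 = 47
L–A–G–F: 17+12+2 = 31
L–A–G–E–F: 17+12+17+7 = 53
Cheapest is L–A–G–F at 31.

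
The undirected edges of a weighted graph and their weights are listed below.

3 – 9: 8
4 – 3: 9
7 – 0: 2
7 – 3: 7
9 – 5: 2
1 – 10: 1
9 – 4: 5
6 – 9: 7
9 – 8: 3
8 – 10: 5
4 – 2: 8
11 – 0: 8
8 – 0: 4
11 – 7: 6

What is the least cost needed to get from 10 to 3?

Running Dijkstra from 10:
10: 0
1: 1  (via 10)
8: 5  (via 10)
9: 8  (via 8)
0: 9  (via 8)
5: 10  (via 9)
7: 11  (via 0)
4: 13  (via 9)
6: 15  (via 9)
3: 16  (via 9)
Shortest route: 10 → 8 → 9 → 3 = 16.

16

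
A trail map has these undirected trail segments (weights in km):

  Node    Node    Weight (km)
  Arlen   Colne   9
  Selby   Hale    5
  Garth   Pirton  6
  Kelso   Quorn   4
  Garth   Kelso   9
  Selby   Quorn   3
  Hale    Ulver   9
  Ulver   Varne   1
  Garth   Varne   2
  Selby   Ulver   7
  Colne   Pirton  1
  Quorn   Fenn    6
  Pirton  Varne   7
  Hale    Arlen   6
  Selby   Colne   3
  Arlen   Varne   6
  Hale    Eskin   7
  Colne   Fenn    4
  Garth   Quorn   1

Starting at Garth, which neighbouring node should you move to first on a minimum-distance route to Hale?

Quorn

Compare a few routes:
Garth → Varne → Ulver → Hale: 2+1+9 = 12
Garth → Varne → Arlen → Hale: 2+6+6 = 14
Garth → Quorn → Selby → Hale: 1+3+5 = 9
The minimum is 9 km via Garth → Quorn → Selby → Hale.
So from Garth the first move is to Quorn.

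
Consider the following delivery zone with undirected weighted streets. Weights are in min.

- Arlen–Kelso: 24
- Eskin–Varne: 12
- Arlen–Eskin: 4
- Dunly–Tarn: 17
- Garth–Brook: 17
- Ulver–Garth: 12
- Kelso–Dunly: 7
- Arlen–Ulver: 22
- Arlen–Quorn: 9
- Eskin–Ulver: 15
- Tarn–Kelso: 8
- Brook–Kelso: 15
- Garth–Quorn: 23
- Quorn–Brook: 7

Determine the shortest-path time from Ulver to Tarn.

51 min

Shortest distances from Ulver:
Ulver: 0
Garth: 12  (via Ulver)
Eskin: 15  (via Ulver)
Arlen: 19  (via Eskin)
Varne: 27  (via Eskin)
Quorn: 28  (via Arlen)
Brook: 29  (via Garth)
Kelso: 43  (via Arlen)
Dunly: 50  (via Kelso)
Tarn: 51  (via Kelso)
Shortest route: Ulver–Eskin–Arlen–Kelso–Tarn = 51 min.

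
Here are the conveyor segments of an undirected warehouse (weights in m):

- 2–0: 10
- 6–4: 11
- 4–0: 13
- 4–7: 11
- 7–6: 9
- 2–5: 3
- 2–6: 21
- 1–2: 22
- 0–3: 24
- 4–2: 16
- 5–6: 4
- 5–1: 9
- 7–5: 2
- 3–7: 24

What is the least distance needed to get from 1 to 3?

35 m

Enumerating some paths:
1 - 5 - 7 - 3: 9+2+24 = 35
1 - 5 - 6 - 7 - 3: 9+4+9+24 = 46
1 - 5 - 2 - 0 - 3: 9+3+10+24 = 46
The minimum is 35 m via 1 - 5 - 7 - 3.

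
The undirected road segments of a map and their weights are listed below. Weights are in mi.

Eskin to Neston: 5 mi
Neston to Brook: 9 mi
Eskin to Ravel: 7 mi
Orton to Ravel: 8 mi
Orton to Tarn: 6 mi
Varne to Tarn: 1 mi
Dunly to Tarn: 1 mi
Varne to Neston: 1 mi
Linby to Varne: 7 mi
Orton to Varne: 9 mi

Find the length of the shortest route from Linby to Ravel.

20 mi

Candidate routes:
Linby - Varne - Neston - Eskin - Ravel: 7+1+5+7 = 20
Linby - Varne - Tarn - Orton - Ravel: 7+1+6+8 = 22
Cheapest is Linby - Varne - Neston - Eskin - Ravel at 20 mi.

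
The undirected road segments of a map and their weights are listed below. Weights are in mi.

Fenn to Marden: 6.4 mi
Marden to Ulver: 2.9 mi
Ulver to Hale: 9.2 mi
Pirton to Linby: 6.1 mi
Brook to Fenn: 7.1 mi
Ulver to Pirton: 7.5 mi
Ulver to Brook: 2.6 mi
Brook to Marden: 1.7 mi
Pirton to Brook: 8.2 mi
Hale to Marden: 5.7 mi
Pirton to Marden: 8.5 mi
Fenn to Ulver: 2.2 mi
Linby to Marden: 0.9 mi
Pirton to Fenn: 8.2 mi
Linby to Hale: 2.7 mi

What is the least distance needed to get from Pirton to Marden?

Enumerating some paths:
Pirton–Linby–Marden: 6.1+0.9 = 7
Pirton–Marden: 8.5 = 8.5
Cheapest is Pirton–Linby–Marden at 7 mi.

7 mi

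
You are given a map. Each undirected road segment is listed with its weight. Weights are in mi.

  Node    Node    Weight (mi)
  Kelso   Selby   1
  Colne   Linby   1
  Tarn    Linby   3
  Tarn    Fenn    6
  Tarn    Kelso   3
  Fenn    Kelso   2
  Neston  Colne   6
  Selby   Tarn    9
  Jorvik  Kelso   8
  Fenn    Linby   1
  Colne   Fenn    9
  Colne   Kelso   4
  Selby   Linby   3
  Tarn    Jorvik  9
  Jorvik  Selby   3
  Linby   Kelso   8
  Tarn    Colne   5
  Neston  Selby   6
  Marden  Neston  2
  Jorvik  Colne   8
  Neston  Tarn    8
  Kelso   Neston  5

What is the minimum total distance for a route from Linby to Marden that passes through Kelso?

10 mi

Shortest Linby→Kelso: Linby → Fenn → Kelso = 3
Shortest Kelso→Marden: Kelso → Neston → Marden = 7
Total via Kelso: 3 + 7 = 10 mi.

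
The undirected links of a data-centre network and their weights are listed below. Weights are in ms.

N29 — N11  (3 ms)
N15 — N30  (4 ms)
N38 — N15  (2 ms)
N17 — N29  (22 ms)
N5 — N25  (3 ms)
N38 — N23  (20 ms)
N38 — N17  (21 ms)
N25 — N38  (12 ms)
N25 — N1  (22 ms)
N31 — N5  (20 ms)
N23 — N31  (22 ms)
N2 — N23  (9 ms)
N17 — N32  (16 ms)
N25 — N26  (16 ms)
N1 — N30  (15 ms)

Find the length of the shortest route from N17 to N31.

Enumerating some paths:
N17 → N38 → N15 → N30 → N1 → N25 → N5 → N31: 21+2+4+15+22+3+20 = 87
N17 → N38 → N25 → N5 → N31: 21+12+3+20 = 56
N17 → N38 → N23 → N31: 21+20+22 = 63
Cheapest is N17 → N38 → N25 → N5 → N31 at 56 ms.

56 ms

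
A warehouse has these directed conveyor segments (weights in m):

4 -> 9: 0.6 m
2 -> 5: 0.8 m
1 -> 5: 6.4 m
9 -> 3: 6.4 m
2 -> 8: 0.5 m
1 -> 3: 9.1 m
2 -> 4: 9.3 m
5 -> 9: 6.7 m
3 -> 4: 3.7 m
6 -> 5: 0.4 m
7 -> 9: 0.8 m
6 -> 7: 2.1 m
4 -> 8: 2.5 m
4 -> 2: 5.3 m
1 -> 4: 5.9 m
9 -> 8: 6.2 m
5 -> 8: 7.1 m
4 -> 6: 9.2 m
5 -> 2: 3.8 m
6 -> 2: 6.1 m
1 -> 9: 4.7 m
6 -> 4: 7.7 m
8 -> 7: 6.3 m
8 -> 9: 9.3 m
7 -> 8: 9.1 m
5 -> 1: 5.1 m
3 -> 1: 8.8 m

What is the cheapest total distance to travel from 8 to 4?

17.2 m

Candidate routes:
8–9–3–4: 9.3+6.4+3.7 = 19.4
8–7–9–3–4: 6.3+0.8+6.4+3.7 = 17.2
The minimum is 17.2 m via 8–7–9–3–4.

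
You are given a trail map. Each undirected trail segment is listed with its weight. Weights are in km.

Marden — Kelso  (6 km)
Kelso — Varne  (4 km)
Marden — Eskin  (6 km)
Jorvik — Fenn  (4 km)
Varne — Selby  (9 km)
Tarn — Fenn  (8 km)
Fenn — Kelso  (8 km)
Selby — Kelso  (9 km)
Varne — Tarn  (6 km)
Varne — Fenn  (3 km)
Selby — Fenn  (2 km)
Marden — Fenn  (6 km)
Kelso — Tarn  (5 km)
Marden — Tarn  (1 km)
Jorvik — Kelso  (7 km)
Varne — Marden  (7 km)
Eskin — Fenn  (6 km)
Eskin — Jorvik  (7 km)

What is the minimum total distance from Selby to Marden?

8 km

Candidate routes:
Selby - Fenn - Tarn - Marden: 2+8+1 = 11
Selby - Fenn - Varne - Marden: 2+3+7 = 12
Selby - Fenn - Varne - Tarn - Marden: 2+3+6+1 = 12
Selby - Fenn - Marden: 2+6 = 8
Cheapest is Selby - Fenn - Marden at 8 km.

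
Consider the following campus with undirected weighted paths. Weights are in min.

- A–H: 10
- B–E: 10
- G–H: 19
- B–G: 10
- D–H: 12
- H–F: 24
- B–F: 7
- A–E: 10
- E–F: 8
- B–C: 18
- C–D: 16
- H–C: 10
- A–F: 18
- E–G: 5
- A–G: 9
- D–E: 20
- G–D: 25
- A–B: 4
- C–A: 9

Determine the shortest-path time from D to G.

Settle nodes by increasing distance from D:
D: 0
H: 12  (via D)
C: 16  (via D)
E: 20  (via D)
A: 22  (via H)
G: 25  (via D)
Shortest route: D–G = 25 min.

25 min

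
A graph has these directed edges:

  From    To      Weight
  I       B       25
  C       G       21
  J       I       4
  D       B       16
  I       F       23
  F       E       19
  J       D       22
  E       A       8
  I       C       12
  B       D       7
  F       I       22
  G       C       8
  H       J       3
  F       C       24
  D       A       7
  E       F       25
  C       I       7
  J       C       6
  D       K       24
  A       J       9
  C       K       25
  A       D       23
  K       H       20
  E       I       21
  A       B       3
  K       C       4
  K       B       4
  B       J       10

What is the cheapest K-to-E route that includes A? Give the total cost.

Shortest K→A: K–B–D–A = 18
Best A to E: A–J–I–F–E costing 55
Total via A: 18 + 55 = 73.

73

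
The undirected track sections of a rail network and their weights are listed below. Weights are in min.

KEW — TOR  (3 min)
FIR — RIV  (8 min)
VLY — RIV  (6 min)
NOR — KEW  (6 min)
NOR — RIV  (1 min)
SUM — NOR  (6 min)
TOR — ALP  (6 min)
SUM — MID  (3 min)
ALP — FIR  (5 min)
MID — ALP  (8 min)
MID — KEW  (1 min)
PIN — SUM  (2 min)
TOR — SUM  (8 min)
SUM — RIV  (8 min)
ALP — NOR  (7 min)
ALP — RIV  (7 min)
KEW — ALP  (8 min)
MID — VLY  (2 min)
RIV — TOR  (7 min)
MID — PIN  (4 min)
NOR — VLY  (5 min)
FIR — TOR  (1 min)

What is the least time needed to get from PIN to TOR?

8 min

Settle nodes by increasing distance from PIN:
PIN: 0
SUM: 2  (via PIN)
MID: 4  (via PIN)
KEW: 5  (via MID)
VLY: 6  (via MID)
NOR: 8  (via SUM)
TOR: 8  (via KEW)
Shortest route: PIN → MID → KEW → TOR = 8 min.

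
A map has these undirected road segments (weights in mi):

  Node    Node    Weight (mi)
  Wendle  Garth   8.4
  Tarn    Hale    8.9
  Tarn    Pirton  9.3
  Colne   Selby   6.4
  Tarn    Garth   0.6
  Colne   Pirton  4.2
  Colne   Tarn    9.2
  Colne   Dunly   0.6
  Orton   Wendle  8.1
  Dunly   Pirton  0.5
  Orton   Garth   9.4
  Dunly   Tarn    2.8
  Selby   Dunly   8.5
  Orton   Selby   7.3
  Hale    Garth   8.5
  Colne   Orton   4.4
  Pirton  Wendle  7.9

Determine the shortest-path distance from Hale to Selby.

18.7 mi

Enumerating some paths:
Hale - Garth - Tarn - Dunly - Colne - Selby: 8.5+0.6+2.8+0.6+6.4 = 18.9
Hale - Tarn - Dunly - Colne - Selby: 8.9+2.8+0.6+6.4 = 18.7
Cheapest is Hale - Tarn - Dunly - Colne - Selby at 18.7 mi.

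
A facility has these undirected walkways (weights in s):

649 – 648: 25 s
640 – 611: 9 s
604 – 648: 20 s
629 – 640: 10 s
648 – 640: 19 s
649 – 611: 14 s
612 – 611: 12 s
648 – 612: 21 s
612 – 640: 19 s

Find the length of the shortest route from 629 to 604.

49 s

Compare a few routes:
629 - 640 - 648 - 604: 10+19+20 = 49
629 - 640 - 611 - 612 - 648 - 604: 10+9+12+21+20 = 72
629 - 640 - 612 - 648 - 604: 10+19+21+20 = 70
The minimum is 49 s via 629 - 640 - 648 - 604.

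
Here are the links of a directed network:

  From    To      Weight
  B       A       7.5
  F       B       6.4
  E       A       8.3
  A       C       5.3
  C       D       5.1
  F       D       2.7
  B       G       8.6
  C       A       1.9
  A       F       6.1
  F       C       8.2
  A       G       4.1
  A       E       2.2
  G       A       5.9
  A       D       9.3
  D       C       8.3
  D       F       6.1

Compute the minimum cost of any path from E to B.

Candidate routes:
E - A - F - B: 8.3+6.1+6.4 = 20.8
E - A - C - D - F - B: 8.3+5.3+5.1+6.1+6.4 = 31.2
E - A - D - F - B: 8.3+9.3+6.1+6.4 = 30.1
The minimum is 20.8 via E - A - F - B.

20.8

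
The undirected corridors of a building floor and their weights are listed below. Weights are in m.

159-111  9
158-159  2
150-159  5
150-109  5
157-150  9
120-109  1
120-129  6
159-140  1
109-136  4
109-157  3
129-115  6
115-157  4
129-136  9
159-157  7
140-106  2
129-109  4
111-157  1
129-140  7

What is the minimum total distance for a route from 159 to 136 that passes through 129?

16 m

Shortest 159→129: 159–140–129 = 8
Best 129 to 136: 129–109–136 costing 8
Total via 129: 8 + 8 = 16 m.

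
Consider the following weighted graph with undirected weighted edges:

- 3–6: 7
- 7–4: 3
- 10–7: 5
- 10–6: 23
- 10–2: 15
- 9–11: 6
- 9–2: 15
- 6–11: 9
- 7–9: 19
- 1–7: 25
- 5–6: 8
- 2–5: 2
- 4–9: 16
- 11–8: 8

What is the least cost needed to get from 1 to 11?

Running Dijkstra from 1:
1: 0
7: 25  (via 1)
4: 28  (via 7)
10: 30  (via 7)
9: 44  (via 7)
2: 45  (via 10)
5: 47  (via 2)
11: 50  (via 9)
Shortest route: 1–7–9–11 = 50.

50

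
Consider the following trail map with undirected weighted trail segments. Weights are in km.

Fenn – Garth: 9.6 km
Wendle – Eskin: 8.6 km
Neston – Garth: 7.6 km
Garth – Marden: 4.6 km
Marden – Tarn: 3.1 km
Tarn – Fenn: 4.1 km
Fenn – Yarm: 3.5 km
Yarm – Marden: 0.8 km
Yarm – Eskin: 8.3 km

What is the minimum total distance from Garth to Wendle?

Running Dijkstra from Garth:
Garth: 0
Marden: 4.6  (via Garth)
Yarm: 5.4  (via Marden)
Neston: 7.6  (via Garth)
Tarn: 7.7  (via Marden)
Fenn: 8.9  (via Yarm)
Eskin: 13.7  (via Yarm)
Wendle: 22.3  (via Eskin)
Shortest route: Garth–Marden–Yarm–Eskin–Wendle = 22.3 km.

22.3 km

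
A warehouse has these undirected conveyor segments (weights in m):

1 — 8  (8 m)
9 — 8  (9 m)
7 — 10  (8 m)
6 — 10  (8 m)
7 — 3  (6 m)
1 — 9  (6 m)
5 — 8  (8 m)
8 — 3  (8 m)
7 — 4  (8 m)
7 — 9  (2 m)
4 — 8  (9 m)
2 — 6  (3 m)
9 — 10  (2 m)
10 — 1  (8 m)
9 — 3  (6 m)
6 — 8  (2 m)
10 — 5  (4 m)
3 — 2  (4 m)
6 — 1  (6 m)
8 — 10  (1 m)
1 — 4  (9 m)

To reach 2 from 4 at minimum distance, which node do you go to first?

Enumerating some paths:
4–1–6–2: 9+6+3 = 18
4–8–6–2: 9+2+3 = 14
The minimum is 14 m via 4–8–6–2.
So from 4 the first move is to 8.

8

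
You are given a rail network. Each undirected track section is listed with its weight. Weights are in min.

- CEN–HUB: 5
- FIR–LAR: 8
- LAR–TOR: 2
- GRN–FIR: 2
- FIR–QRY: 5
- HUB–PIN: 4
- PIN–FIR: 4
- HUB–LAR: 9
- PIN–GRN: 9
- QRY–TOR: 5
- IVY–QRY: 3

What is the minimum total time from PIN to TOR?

14 min

Running Dijkstra from PIN:
PIN: 0
FIR: 4  (via PIN)
HUB: 4  (via PIN)
GRN: 6  (via FIR)
CEN: 9  (via HUB)
QRY: 9  (via FIR)
IVY: 12  (via QRY)
LAR: 12  (via FIR)
TOR: 14  (via QRY)
Shortest route: PIN → FIR → QRY → TOR = 14 min.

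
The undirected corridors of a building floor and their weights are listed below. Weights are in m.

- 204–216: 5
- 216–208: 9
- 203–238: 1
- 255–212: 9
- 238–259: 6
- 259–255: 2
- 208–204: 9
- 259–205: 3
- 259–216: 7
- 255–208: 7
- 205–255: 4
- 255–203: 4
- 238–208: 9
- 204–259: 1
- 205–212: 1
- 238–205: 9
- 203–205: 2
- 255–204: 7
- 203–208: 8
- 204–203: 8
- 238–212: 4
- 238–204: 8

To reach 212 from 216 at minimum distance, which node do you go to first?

Enumerating some paths:
216–204–259–255–205–212: 5+1+2+4+1 = 13
216–204–259–205–212: 5+1+3+1 = 10
216–259–255–205–212: 7+2+4+1 = 14
216–259–205–212: 7+3+1 = 11
Cheapest is 216–204–259–205–212 at 10 m.
So from 216 the first move is to 204.

204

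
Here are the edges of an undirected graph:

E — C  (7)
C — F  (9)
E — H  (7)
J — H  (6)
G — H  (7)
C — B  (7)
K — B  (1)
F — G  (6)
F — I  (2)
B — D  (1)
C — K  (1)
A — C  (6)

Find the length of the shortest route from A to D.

9

Enumerating some paths:
A–C–B–D: 6+7+1 = 14
A–C–K–B–D: 6+1+1+1 = 9
Cheapest is A–C–K–B–D at 9.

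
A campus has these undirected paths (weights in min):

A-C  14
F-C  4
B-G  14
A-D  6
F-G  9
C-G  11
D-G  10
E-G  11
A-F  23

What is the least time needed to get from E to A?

Running Dijkstra from E:
E: 0
G: 11  (via E)
F: 20  (via G)
D: 21  (via G)
C: 22  (via G)
B: 25  (via G)
A: 27  (via D)
Shortest route: E → G → D → A = 27 min.

27 min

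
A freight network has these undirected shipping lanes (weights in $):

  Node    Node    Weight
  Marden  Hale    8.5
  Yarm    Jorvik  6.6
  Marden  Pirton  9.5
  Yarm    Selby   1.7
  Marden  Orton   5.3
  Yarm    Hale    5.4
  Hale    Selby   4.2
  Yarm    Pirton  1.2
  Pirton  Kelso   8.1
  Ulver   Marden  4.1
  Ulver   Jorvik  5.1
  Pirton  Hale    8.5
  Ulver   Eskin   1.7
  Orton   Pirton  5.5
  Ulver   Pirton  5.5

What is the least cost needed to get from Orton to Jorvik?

$13.3

Compare a few routes:
Orton - Pirton - Yarm - Jorvik: 5.5+1.2+6.6 = 13.3
Orton - Pirton - Ulver - Jorvik: 5.5+5.5+5.1 = 16.1
Orton - Marden - Ulver - Jorvik: 5.3+4.1+5.1 = 14.5
The minimum is $13.3 via Orton - Pirton - Yarm - Jorvik.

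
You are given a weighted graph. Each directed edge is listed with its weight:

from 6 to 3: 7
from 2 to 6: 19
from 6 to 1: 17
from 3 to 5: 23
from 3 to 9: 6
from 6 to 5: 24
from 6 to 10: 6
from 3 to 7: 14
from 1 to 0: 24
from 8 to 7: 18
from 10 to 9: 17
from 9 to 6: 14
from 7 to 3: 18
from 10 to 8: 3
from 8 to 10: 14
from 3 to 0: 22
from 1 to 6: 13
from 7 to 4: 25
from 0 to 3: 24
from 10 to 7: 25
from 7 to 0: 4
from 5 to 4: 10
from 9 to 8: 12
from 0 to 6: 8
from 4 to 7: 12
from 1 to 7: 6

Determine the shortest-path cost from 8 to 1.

47

Shortest distances from 8:
8: 0
10: 14  (via 8)
7: 18  (via 8)
0: 22  (via 7)
6: 30  (via 0)
9: 31  (via 10)
3: 36  (via 7)
4: 43  (via 7)
1: 47  (via 6)
Shortest route: 8–7–0–6–1 = 47.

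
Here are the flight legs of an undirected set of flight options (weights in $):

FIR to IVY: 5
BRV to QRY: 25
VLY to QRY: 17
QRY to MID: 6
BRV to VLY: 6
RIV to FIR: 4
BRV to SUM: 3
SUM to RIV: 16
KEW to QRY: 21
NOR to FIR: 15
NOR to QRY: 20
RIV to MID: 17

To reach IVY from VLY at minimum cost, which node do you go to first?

Candidate routes:
VLY–QRY–MID–RIV–FIR–IVY: 17+6+17+4+5 = 49
VLY–BRV–QRY–MID–RIV–FIR–IVY: 6+25+6+17+4+5 = 63
VLY–QRY–NOR–FIR–IVY: 17+20+15+5 = 57
VLY–BRV–SUM–RIV–FIR–IVY: 6+3+16+4+5 = 34
Cheapest is VLY–BRV–SUM–RIV–FIR–IVY at $34.
So from VLY the first move is to BRV.

BRV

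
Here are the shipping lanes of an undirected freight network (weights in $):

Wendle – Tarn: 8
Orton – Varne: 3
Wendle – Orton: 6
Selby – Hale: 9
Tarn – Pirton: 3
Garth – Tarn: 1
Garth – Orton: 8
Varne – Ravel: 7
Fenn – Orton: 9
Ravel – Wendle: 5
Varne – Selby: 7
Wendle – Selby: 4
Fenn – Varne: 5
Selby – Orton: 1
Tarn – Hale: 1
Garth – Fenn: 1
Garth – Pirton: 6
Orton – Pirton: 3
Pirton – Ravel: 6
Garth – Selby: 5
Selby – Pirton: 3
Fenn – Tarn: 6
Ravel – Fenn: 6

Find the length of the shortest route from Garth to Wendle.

$9

Settle nodes by increasing distance from Garth:
Garth: 0
Tarn: 1  (via Garth)
Fenn: 1  (via Garth)
Hale: 2  (via Tarn)
Pirton: 4  (via Tarn)
Selby: 5  (via Garth)
Orton: 6  (via Selby)
Varne: 6  (via Fenn)
Ravel: 7  (via Fenn)
Wendle: 9  (via Tarn)
Shortest route: Garth–Tarn–Wendle = $9.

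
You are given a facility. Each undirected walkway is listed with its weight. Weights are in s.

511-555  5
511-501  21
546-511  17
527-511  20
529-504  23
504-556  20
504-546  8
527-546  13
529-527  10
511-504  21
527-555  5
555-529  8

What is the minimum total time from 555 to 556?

46 s

Candidate routes:
555–511–504–556: 5+21+20 = 46
555–511–546–504–556: 5+17+8+20 = 50
Cheapest is 555–511–504–556 at 46 s.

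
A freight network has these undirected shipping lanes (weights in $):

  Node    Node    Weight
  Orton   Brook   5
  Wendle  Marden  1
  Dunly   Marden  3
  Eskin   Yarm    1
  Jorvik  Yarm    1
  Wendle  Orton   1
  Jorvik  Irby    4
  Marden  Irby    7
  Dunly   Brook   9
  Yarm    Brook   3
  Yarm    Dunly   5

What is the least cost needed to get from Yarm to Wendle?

$9

Running Dijkstra from Yarm:
Yarm: 0
Jorvik: 1  (via Yarm)
Eskin: 1  (via Yarm)
Brook: 3  (via Yarm)
Dunly: 5  (via Yarm)
Irby: 5  (via Jorvik)
Orton: 8  (via Brook)
Marden: 8  (via Dunly)
Wendle: 9  (via Orton)
Shortest route: Yarm–Brook–Orton–Wendle = $9.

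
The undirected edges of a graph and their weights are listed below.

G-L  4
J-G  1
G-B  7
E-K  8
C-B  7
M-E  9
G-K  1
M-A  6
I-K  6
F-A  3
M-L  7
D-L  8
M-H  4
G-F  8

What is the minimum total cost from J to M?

12

Settle nodes by increasing distance from J:
J: 0
G: 1  (via J)
K: 2  (via G)
L: 5  (via G)
B: 8  (via G)
I: 8  (via K)
F: 9  (via G)
E: 10  (via K)
A: 12  (via F)
M: 12  (via L)
Shortest route: J → G → L → M = 12.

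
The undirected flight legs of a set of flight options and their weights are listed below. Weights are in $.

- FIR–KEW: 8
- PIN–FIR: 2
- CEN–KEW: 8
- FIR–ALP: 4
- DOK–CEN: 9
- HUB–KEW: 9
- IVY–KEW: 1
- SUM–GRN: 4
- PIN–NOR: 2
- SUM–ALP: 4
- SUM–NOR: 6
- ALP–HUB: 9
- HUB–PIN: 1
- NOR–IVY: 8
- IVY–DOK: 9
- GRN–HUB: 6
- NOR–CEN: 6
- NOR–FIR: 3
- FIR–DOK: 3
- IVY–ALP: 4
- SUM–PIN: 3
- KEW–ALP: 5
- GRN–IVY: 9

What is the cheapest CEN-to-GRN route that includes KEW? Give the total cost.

$18

Best CEN to KEW: CEN → KEW costing 8
Best KEW to GRN: KEW → IVY → GRN costing 10
Total via KEW: 8 + 10 = $18.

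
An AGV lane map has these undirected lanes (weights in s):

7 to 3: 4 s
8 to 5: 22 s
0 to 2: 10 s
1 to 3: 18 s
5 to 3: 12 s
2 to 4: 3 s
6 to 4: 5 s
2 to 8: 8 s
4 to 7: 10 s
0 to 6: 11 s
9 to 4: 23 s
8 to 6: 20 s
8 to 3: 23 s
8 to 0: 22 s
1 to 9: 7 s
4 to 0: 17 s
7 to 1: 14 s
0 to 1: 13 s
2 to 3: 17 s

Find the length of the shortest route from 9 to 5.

37 s

Candidate routes:
9–4–2–3–5: 23+3+17+12 = 55
9–4–7–3–5: 23+10+4+12 = 49
9–4–2–8–5: 23+3+8+22 = 56
9–1–3–5: 7+18+12 = 37
Cheapest is 9–1–3–5 at 37 s.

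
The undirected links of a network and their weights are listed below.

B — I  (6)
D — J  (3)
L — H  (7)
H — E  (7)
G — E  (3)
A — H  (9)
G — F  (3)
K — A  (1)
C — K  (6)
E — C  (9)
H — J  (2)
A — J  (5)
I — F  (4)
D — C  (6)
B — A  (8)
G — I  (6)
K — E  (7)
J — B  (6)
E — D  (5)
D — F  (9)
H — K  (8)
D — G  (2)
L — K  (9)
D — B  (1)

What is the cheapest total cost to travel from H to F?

Running Dijkstra from H:
H: 0
J: 2  (via H)
D: 5  (via J)
B: 6  (via D)
A: 7  (via J)
E: 7  (via H)
G: 7  (via D)
L: 7  (via H)
K: 8  (via H)
F: 10  (via G)
Shortest route: H–J–D–G–F = 10.

10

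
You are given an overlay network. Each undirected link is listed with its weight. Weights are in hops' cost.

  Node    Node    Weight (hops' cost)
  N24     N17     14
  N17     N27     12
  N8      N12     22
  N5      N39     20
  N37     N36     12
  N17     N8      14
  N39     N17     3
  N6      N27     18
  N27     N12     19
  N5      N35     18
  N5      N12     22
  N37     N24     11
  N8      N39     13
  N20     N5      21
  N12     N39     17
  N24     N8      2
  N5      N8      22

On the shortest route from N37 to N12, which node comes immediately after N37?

N24

Enumerating some paths:
N37–N24–N8–N39–N12: 11+2+13+17 = 43
N37–N24–N8–N12: 11+2+22 = 35
N37–N24–N17–N39–N12: 11+14+3+17 = 45
The minimum is 35 hops' cost via N37–N24–N8–N12.
So from N37 the first move is to N24.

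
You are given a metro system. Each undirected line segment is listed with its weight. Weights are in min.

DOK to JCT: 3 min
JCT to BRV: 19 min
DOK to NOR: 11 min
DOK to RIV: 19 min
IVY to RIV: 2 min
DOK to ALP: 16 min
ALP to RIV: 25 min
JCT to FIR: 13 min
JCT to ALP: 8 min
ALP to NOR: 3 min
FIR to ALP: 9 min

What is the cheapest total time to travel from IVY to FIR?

Settle nodes by increasing distance from IVY:
IVY: 0
RIV: 2  (via IVY)
DOK: 21  (via RIV)
JCT: 24  (via DOK)
ALP: 27  (via RIV)
NOR: 30  (via ALP)
FIR: 36  (via ALP)
Shortest route: IVY → RIV → ALP → FIR = 36 min.

36 min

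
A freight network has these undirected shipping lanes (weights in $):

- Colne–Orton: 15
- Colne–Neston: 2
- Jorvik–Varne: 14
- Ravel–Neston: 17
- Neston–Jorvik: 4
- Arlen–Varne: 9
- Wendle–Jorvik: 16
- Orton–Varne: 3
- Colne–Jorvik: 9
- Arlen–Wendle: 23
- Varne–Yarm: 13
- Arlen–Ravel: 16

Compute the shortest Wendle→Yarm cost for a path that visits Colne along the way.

Shortest Wendle→Colne: Wendle–Jorvik–Neston–Colne = 22
Shortest Colne→Yarm: Colne–Orton–Varne–Yarm = 31
Total via Colne: 22 + 31 = $53.

$53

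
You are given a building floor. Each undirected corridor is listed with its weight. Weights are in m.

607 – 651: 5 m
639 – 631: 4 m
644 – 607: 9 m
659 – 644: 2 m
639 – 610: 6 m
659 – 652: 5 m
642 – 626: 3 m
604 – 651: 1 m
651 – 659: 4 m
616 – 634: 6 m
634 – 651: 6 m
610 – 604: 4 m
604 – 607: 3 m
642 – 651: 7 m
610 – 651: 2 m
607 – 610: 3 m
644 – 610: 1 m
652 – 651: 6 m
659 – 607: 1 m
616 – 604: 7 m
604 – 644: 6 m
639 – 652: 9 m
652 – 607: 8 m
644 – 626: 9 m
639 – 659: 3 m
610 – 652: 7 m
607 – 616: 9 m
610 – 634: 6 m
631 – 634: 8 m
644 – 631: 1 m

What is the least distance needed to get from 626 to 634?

16 m

Enumerating some paths:
626 → 642 → 651 → 634: 3+7+6 = 16
626 → 644 → 610 → 651 → 634: 9+1+2+6 = 18
626 → 644 → 631 → 634: 9+1+8 = 18
The minimum is 16 m via 626 → 642 → 651 → 634.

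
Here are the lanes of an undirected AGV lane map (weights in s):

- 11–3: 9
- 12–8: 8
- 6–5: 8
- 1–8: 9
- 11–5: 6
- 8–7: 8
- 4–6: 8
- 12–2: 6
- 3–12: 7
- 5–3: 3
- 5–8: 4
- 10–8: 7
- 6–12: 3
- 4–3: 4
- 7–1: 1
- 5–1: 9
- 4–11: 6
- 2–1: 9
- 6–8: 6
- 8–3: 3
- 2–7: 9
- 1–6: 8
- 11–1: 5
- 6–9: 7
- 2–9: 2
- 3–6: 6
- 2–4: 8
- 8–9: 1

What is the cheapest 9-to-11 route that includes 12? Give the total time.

24 s

Best 9 to 12: 9–2–12 costing 8
Shortest 12→11: 12–3–11 = 16
Total via 12: 8 + 16 = 24 s.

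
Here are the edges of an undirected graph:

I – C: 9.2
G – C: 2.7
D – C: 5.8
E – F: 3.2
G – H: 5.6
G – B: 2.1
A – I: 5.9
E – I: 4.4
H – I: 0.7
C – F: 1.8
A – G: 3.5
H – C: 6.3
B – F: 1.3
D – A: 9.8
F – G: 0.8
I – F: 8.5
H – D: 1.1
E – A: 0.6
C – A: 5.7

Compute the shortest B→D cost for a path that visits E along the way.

10.7

Shortest B→E: B → F → E = 4.5
Best E to D: E → I → H → D costing 6.2
Total via E: 4.5 + 6.2 = 10.7.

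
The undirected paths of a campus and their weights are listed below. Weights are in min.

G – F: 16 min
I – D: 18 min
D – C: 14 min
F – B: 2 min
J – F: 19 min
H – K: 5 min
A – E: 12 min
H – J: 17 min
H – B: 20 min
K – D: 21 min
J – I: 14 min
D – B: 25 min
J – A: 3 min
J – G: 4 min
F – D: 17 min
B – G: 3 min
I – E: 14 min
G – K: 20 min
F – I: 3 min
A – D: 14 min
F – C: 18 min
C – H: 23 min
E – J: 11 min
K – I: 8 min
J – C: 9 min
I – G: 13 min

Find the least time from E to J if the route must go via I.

26 min

Shortest E→I: E → I = 14
Best I to J: I → F → B → G → J costing 12
Total via I: 14 + 12 = 26 min.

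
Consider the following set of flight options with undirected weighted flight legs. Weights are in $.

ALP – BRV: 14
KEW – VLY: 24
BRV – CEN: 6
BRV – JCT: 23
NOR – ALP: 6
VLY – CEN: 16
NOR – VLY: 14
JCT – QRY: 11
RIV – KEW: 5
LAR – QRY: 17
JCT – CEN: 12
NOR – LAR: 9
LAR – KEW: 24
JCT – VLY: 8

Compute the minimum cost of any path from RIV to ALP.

Shortest distances from RIV:
RIV: 0
KEW: 5  (via RIV)
LAR: 29  (via KEW)
VLY: 29  (via KEW)
JCT: 37  (via VLY)
NOR: 38  (via LAR)
ALP: 44  (via NOR)
Shortest route: RIV–KEW–LAR–NOR–ALP = $44.

$44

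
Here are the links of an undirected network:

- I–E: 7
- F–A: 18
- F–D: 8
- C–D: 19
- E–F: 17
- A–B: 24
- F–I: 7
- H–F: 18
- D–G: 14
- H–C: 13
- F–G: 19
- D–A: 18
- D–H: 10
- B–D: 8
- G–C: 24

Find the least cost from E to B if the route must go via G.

Shortest E→G: E → I → F → G = 33
Best G to B: G → D → B costing 22
Total via G: 33 + 22 = 55.

55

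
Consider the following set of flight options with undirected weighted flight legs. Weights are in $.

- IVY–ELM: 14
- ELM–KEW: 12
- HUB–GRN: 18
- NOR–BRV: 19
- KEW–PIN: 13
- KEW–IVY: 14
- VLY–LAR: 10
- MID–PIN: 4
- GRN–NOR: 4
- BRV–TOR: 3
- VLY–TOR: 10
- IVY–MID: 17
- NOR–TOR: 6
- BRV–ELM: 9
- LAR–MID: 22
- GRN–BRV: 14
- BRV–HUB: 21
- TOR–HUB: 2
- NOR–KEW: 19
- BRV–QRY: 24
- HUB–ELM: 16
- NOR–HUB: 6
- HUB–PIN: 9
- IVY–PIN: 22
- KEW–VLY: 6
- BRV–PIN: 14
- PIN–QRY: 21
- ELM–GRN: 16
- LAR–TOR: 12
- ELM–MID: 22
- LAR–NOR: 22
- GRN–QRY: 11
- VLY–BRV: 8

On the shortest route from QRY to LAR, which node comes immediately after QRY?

GRN

Candidate routes:
QRY–GRN–NOR–HUB–TOR–LAR: 11+4+6+2+12 = 35
QRY–BRV–TOR–LAR: 24+3+12 = 39
QRY–GRN–NOR–LAR: 11+4+22 = 37
QRY–GRN–NOR–TOR–LAR: 11+4+6+12 = 33
The minimum is $33 via QRY–GRN–NOR–TOR–LAR.
So from QRY the first move is to GRN.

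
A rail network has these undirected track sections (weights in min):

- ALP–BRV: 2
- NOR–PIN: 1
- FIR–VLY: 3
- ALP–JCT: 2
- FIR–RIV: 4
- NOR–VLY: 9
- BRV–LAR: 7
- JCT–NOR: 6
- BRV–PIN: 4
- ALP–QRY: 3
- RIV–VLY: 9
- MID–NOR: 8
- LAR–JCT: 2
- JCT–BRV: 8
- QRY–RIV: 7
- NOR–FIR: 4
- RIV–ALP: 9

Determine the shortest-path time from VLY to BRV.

Running Dijkstra from VLY:
VLY: 0
FIR: 3  (via VLY)
NOR: 7  (via FIR)
RIV: 7  (via FIR)
PIN: 8  (via NOR)
BRV: 12  (via PIN)
Shortest route: VLY → FIR → NOR → PIN → BRV = 12 min.

12 min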